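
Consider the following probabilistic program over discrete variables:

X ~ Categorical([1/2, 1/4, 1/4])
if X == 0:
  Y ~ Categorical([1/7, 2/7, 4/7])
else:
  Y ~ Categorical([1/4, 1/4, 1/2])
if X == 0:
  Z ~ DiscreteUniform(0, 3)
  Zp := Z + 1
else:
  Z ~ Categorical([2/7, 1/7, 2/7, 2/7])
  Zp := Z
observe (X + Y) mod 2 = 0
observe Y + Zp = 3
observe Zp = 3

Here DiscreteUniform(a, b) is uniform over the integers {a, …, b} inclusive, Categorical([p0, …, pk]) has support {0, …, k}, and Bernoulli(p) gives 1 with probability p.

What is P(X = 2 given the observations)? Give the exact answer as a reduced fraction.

Enumerate traces; 2 have nonzero weight after conditioning:
  (X=0, Y=0, Z=2) weight 1/56
  (X=2, Y=0, Z=3) weight 1/56
Group by X:
  weight(X=0) = 1/56
  weight(X=2) = 1/56
Total weight = 1/56 + 1/56 = 1/28
P(X=0 | obs) = 1/56 / 1/28 = 1/2
P(X=2 | obs) = 1/56 / 1/28 = 1/2

P(X = 2 | obs) = 1/2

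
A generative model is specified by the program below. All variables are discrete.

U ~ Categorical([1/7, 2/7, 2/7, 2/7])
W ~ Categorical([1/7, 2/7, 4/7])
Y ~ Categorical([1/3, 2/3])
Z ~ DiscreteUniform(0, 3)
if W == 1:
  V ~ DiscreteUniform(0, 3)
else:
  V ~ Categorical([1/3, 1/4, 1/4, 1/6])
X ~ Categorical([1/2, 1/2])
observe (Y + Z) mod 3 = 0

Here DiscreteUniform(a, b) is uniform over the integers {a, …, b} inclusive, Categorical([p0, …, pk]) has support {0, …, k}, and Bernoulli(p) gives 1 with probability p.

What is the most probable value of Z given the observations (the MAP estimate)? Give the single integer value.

Enumerate traces; 288 have nonzero weight after conditioning:
  (U=0, W=0, Y=0, Z=0, V=0, X=0) weight 1/3528
  (U=0, W=0, Y=0, Z=0, V=0, X=1) weight 1/3528
  (U=0, W=0, Y=0, Z=0, V=1, X=0) weight 1/4704
  (U=0, W=0, Y=0, Z=0, V=1, X=1) weight 1/4704
  (U=0, W=0, Y=0, Z=0, V=2, X=0) weight 1/4704
  (U=0, W=0, Y=0, Z=0, V=2, X=1) weight 1/4704
  (U=0, W=0, Y=0, Z=0, V=3, X=0) weight 1/7056
  (U=0, W=0, Y=0, Z=0, V=3, X=1) weight 1/7056
  (U=0, W=0, Y=0, Z=3, V=0, X=0) weight 1/3528
  (U=0, W=0, Y=1, Z=2, V=0, X=0) weight 1/1764
  … 278 more
Group by Z:
  weight(Z=0) = 1/12
  weight(Z=2) = 1/6
  weight(Z=3) = 1/12
Total weight = 1/12 + 1/6 + 1/12 = 1/3
P(Z=0 | obs) = 1/12 / 1/3 = 1/4
P(Z=2 | obs) = 1/6 / 1/3 = 1/2
P(Z=3 | obs) = 1/12 / 1/3 = 1/4
argmax = 2

argmax_v P(Z = v | obs) = 2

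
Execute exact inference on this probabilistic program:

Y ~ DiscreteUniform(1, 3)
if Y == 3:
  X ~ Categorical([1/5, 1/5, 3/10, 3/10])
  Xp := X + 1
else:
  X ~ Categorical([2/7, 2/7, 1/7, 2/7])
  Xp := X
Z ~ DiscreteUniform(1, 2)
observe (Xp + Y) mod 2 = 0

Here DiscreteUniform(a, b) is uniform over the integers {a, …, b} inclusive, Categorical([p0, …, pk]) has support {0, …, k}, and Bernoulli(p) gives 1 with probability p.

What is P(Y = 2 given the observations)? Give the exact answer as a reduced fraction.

Enumerate traces; 12 have nonzero weight after conditioning:
  (Y=1, X=1, Z=1) weight 1/21
  (Y=1, X=1, Z=2) weight 1/21
  (Y=1, X=3, Z=1) weight 1/21
  (Y=1, X=3, Z=2) weight 1/21
  (Y=2, X=0, Z=1) weight 1/21
  (Y=2, X=0, Z=2) weight 1/21
  (Y=2, X=2, Z=1) weight 1/42
  (Y=2, X=2, Z=2) weight 1/42
  (Y=3, X=0, Z=1) weight 1/30
  … 3 more
Group by Y:
  weight(Y=1) = 4/21
  weight(Y=2) = 1/7
  weight(Y=3) = 1/6
Total weight = 4/21 + 1/7 + 1/6 = 1/2
P(Y=1 | obs) = 4/21 / 1/2 = 8/21
P(Y=2 | obs) = 1/7 / 1/2 = 2/7
P(Y=3 | obs) = 1/6 / 1/2 = 1/3

P(Y = 2 | obs) = 2/7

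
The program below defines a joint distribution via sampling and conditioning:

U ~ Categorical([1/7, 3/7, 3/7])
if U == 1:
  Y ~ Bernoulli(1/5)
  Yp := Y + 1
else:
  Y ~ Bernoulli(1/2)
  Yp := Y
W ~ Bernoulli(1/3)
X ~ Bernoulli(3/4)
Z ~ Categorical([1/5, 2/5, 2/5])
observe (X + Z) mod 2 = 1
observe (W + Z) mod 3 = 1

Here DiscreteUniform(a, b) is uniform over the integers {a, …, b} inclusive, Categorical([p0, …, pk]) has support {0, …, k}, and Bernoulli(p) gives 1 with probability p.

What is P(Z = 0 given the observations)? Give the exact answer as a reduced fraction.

P(Z = 0 | obs) = 3/7

Enumerate traces; 12 have nonzero weight after conditioning:
  (U=0, Y=0, W=0, X=0, Z=1) weight 1/210
  (U=0, Y=0, W=1, X=1, Z=0) weight 1/280
  (U=0, Y=1, W=0, X=0, Z=1) weight 1/210
  (U=0, Y=1, W=1, X=1, Z=0) weight 1/280
  (U=1, Y=0, W=0, X=0, Z=1) weight 4/175
  (U=1, Y=0, W=1, X=1, Z=0) weight 3/175
  (U=1, Y=1, W=0, X=0, Z=1) weight 1/175
  (U=1, Y=1, W=1, X=1, Z=0) weight 3/700
  … 4 more
Group by Z:
  weight(Z=0) = 1/20
  weight(Z=1) = 1/15
Total weight = 1/20 + 1/15 = 7/60
P(Z=0 | obs) = 1/20 / 7/60 = 3/7
P(Z=1 | obs) = 1/15 / 7/60 = 4/7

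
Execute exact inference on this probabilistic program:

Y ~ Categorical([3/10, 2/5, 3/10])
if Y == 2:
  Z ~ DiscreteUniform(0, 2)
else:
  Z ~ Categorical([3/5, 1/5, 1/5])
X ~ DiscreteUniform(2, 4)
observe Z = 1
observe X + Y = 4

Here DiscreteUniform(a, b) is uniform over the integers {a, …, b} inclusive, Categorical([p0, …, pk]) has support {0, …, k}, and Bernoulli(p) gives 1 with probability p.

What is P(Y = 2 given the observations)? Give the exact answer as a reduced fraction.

P(Y = 2 | obs) = 5/12

Enumerate traces; 3 have nonzero weight after conditioning:
  (Y=0, Z=1, X=4) weight 1/50
  (Y=1, Z=1, X=3) weight 2/75
  (Y=2, Z=1, X=2) weight 1/30
Group by Y:
  weight(Y=0) = 1/50
  weight(Y=1) = 2/75
  weight(Y=2) = 1/30
Total weight = 1/50 + 2/75 + 1/30 = 2/25
P(Y=0 | obs) = 1/50 / 2/25 = 1/4
P(Y=1 | obs) = 2/75 / 2/25 = 1/3
P(Y=2 | obs) = 1/30 / 2/25 = 5/12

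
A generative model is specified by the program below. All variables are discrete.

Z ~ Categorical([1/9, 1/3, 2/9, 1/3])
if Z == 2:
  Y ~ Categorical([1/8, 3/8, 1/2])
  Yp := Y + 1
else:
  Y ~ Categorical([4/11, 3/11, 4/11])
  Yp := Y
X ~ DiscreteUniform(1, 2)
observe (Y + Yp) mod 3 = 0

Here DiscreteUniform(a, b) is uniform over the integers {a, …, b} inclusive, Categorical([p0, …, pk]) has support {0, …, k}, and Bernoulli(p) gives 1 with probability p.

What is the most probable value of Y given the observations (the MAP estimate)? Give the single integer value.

Enumerate traces; 8 have nonzero weight after conditioning:
  (Z=0, Y=0, X=1) weight 2/99
  (Z=0, Y=0, X=2) weight 2/99
  (Z=1, Y=0, X=1) weight 2/33
  (Z=1, Y=0, X=2) weight 2/33
  (Z=2, Y=1, X=1) weight 1/24
  (Z=2, Y=1, X=2) weight 1/24
  (Z=3, Y=0, X=1) weight 2/33
  (Z=3, Y=0, X=2) weight 2/33
Group by Y:
  weight(Y=0) = 28/99
  weight(Y=1) = 1/12
Total weight = 28/99 + 1/12 = 145/396
P(Y=0 | obs) = 28/99 / 145/396 = 112/145
P(Y=1 | obs) = 1/12 / 145/396 = 33/145
argmax = 0

argmax_v P(Y = v | obs) = 0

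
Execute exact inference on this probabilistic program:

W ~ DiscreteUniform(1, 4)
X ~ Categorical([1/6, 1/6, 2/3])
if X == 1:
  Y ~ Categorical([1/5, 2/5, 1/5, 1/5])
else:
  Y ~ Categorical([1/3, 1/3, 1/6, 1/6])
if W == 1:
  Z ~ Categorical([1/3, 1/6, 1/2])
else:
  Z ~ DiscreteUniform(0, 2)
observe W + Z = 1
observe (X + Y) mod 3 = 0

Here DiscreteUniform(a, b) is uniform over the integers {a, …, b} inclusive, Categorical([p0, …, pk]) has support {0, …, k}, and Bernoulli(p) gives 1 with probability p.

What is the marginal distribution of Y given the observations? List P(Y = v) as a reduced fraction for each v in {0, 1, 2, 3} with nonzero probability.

P(Y=0) = 10/61, P(Y=1) = 40/61, P(Y=2) = 6/61, P(Y=3) = 5/61

Enumerate traces; 4 have nonzero weight after conditioning:
  (W=1, X=0, Y=0, Z=0) weight 1/216
  (W=1, X=0, Y=3, Z=0) weight 1/432
  (W=1, X=1, Y=2, Z=0) weight 1/360
  (W=1, X=2, Y=1, Z=0) weight 1/54
Group by Y:
  weight(Y=0) = 1/216
  weight(Y=1) = 1/54
  weight(Y=2) = 1/360
  weight(Y=3) = 1/432
Total weight = 1/216 + 1/54 + 1/360 + 1/432 = 61/2160
P(Y=0 | obs) = 1/216 / 61/2160 = 10/61
P(Y=1 | obs) = 1/54 / 61/2160 = 40/61
P(Y=2 | obs) = 1/360 / 61/2160 = 6/61
P(Y=3 | obs) = 1/432 / 61/2160 = 5/61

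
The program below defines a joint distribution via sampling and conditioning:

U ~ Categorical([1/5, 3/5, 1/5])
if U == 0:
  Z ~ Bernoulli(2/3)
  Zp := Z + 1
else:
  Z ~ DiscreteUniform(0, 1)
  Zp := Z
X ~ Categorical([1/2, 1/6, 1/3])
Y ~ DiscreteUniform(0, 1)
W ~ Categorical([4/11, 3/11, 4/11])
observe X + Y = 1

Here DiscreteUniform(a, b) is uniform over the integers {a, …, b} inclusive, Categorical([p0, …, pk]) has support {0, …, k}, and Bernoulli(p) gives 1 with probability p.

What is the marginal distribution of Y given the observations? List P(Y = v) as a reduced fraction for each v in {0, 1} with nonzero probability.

Enumerate traces; 36 have nonzero weight after conditioning:
  (U=0, Z=0, X=0, Y=1, W=0) weight 1/165
  (U=0, Z=0, X=0, Y=1, W=1) weight 1/220
  (U=0, Z=0, X=0, Y=1, W=2) weight 1/165
  (U=0, Z=0, X=1, Y=0, W=0) weight 1/495
  (U=0, Z=0, X=1, Y=0, W=1) weight 1/660
  (U=0, Z=0, X=1, Y=0, W=2) weight 1/495
  (U=0, Z=1, X=0, Y=1, W=0) weight 2/165
  (U=0, Z=1, X=0, Y=1, W=1) weight 1/110
  … 28 more
Group by Y:
  weight(Y=0) = 1/12
  weight(Y=1) = 1/4
Total weight = 1/12 + 1/4 = 1/3
P(Y=0 | obs) = 1/12 / 1/3 = 1/4
P(Y=1 | obs) = 1/4 / 1/3 = 3/4

P(Y=0) = 1/4, P(Y=1) = 3/4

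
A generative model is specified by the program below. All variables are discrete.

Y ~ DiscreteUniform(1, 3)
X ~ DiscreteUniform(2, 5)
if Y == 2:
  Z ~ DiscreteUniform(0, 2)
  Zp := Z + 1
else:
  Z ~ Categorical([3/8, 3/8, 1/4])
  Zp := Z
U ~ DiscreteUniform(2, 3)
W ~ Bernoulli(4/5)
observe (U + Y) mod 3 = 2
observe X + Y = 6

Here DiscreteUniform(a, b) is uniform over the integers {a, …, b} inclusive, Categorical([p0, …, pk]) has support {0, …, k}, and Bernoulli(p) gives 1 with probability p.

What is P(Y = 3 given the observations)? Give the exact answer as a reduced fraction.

Enumerate traces; 12 have nonzero weight after conditioning:
  (Y=2, X=4, Z=0, U=3, W=0) weight 1/360
  (Y=2, X=4, Z=0, U=3, W=1) weight 1/90
  (Y=2, X=4, Z=1, U=3, W=0) weight 1/360
  (Y=2, X=4, Z=1, U=3, W=1) weight 1/90
  (Y=2, X=4, Z=2, U=3, W=0) weight 1/360
  (Y=2, X=4, Z=2, U=3, W=1) weight 1/90
  (Y=3, X=3, Z=0, U=2, W=0) weight 1/320
  (Y=3, X=3, Z=0, U=2, W=1) weight 1/80
  … 4 more
Group by Y:
  weight(Y=2) = 1/24
  weight(Y=3) = 1/24
Total weight = 1/24 + 1/24 = 1/12
P(Y=2 | obs) = 1/24 / 1/12 = 1/2
P(Y=3 | obs) = 1/24 / 1/12 = 1/2

P(Y = 3 | obs) = 1/2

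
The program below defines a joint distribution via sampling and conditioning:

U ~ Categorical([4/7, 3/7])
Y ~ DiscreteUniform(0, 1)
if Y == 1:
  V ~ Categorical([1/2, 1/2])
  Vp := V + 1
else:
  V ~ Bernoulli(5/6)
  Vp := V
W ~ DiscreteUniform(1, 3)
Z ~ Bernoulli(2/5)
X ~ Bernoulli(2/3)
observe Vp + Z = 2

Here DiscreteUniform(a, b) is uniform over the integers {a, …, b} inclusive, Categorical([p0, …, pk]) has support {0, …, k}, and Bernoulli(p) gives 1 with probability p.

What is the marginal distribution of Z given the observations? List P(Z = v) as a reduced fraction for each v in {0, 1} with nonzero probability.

P(Z=0) = 9/25, P(Z=1) = 16/25

Enumerate traces; 36 have nonzero weight after conditioning:
  (U=0, Y=0, V=1, W=1, Z=1, X=0) weight 2/189
  (U=0, Y=0, V=1, W=1, Z=1, X=1) weight 4/189
  (U=0, Y=0, V=1, W=2, Z=1, X=0) weight 2/189
  (U=0, Y=0, V=1, W=2, Z=1, X=1) weight 4/189
  (U=0, Y=0, V=1, W=3, Z=1, X=0) weight 2/189
  (U=0, Y=0, V=1, W=3, Z=1, X=1) weight 4/189
  (U=0, Y=1, V=0, W=1, Z=1, X=0) weight 2/315
  (U=0, Y=1, V=0, W=1, Z=1, X=1) weight 4/315
  (U=0, Y=1, V=1, W=1, Z=0, X=0) weight 1/105
  … 27 more
Group by Z:
  weight(Z=0) = 3/20
  weight(Z=1) = 4/15
Total weight = 3/20 + 4/15 = 5/12
P(Z=0 | obs) = 3/20 / 5/12 = 9/25
P(Z=1 | obs) = 4/15 / 5/12 = 16/25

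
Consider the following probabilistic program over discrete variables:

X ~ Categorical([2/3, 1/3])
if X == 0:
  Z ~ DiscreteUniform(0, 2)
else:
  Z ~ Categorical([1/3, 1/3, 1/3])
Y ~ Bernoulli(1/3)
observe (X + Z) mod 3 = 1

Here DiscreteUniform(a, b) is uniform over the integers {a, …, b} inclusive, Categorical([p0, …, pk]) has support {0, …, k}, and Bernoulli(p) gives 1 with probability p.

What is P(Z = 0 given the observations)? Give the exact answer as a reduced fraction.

P(Z = 0 | obs) = 1/3

Enumerate traces; 4 have nonzero weight after conditioning:
  (X=0, Z=1, Y=0) weight 4/27
  (X=0, Z=1, Y=1) weight 2/27
  (X=1, Z=0, Y=0) weight 2/27
  (X=1, Z=0, Y=1) weight 1/27
Group by Z:
  weight(Z=0) = 1/9
  weight(Z=1) = 2/9
Total weight = 1/9 + 2/9 = 1/3
P(Z=0 | obs) = 1/9 / 1/3 = 1/3
P(Z=1 | obs) = 2/9 / 1/3 = 2/3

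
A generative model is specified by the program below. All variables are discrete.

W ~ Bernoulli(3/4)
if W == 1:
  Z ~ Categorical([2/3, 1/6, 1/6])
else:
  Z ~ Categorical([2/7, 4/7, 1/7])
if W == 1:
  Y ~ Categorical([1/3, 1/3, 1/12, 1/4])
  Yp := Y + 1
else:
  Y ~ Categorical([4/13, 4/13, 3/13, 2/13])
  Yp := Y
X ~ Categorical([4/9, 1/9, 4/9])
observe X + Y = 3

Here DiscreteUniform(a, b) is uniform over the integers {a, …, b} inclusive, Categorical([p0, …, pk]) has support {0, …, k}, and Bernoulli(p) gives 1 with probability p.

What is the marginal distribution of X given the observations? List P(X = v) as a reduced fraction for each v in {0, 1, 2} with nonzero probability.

P(X=0) = 188/485, P(X=1) = 5/97, P(X=2) = 272/485

Enumerate traces; 18 have nonzero weight after conditioning:
  (W=0, Z=0, Y=1, X=2) weight 8/819
  (W=0, Z=0, Y=2, X=1) weight 1/546
  (W=0, Z=0, Y=3, X=0) weight 4/819
  (W=0, Z=1, Y=1, X=2) weight 16/819
  (W=0, Z=1, Y=2, X=1) weight 1/273
  (W=0, Z=1, Y=3, X=0) weight 8/819
  (W=0, Z=2, Y=1, X=2) weight 4/819
  (W=0, Z=2, Y=2, X=1) weight 1/1092
  … 10 more
Group by X:
  weight(X=0) = 47/468
  weight(X=1) = 25/1872
  weight(X=2) = 17/117
Total weight = 47/468 + 25/1872 + 17/117 = 485/1872
P(X=0 | obs) = 47/468 / 485/1872 = 188/485
P(X=1 | obs) = 25/1872 / 485/1872 = 5/97
P(X=2 | obs) = 17/117 / 485/1872 = 272/485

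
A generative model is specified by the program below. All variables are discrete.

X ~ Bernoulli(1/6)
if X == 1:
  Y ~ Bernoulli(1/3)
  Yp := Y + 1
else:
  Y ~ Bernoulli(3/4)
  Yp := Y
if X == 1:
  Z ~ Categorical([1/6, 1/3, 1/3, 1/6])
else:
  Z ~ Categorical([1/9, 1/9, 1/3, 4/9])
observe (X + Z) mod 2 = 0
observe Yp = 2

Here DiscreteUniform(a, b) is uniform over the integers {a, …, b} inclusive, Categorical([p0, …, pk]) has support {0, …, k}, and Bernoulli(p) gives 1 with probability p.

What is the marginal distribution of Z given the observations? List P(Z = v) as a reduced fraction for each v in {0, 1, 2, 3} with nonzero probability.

Enumerate traces; 2 have nonzero weight after conditioning:
  (X=1, Y=1, Z=1) weight 1/54
  (X=1, Y=1, Z=3) weight 1/108
Group by Z:
  weight(Z=1) = 1/54
  weight(Z=3) = 1/108
Total weight = 1/54 + 1/108 = 1/36
P(Z=1 | obs) = 1/54 / 1/36 = 2/3
P(Z=3 | obs) = 1/108 / 1/36 = 1/3

P(Z=1) = 2/3, P(Z=3) = 1/3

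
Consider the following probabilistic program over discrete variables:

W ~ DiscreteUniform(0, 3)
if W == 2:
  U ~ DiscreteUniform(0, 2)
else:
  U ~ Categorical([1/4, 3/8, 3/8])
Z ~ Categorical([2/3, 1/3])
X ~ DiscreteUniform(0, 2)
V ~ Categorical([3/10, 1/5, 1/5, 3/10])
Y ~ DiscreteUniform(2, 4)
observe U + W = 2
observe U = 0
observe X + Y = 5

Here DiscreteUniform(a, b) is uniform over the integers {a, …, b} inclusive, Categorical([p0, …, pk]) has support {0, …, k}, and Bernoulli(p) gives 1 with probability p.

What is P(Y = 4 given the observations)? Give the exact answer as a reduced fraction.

Enumerate traces; 16 have nonzero weight after conditioning:
  (W=2, U=0, Z=0, X=1, V=0, Y=4) weight 1/540
  (W=2, U=0, Z=0, X=1, V=1, Y=4) weight 1/810
  (W=2, U=0, Z=0, X=1, V=2, Y=4) weight 1/810
  (W=2, U=0, Z=0, X=1, V=3, Y=4) weight 1/540
  (W=2, U=0, Z=0, X=2, V=0, Y=3) weight 1/540
  (W=2, U=0, Z=0, X=2, V=1, Y=3) weight 1/810
  (W=2, U=0, Z=0, X=2, V=2, Y=3) weight 1/810
  (W=2, U=0, Z=0, X=2, V=3, Y=3) weight 1/540
  … 8 more
Group by Y:
  weight(Y=3) = 1/108
  weight(Y=4) = 1/108
Total weight = 1/108 + 1/108 = 1/54
P(Y=3 | obs) = 1/108 / 1/54 = 1/2
P(Y=4 | obs) = 1/108 / 1/54 = 1/2

P(Y = 4 | obs) = 1/2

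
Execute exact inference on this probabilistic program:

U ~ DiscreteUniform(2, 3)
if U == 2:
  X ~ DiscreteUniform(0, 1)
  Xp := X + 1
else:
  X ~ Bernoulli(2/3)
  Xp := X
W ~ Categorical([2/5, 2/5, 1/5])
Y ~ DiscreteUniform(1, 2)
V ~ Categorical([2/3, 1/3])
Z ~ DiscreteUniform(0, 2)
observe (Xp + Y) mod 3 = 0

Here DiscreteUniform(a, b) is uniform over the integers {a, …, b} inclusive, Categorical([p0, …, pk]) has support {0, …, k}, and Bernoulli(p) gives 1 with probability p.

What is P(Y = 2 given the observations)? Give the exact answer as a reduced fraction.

Enumerate traces; 54 have nonzero weight after conditioning:
  (U=2, X=0, W=0, Y=2, V=0, Z=0) weight 1/90
  (U=2, X=0, W=0, Y=2, V=0, Z=1) weight 1/90
  (U=2, X=0, W=0, Y=2, V=0, Z=2) weight 1/90
  (U=2, X=0, W=0, Y=2, V=1, Z=0) weight 1/180
  (U=2, X=0, W=0, Y=2, V=1, Z=1) weight 1/180
  (U=2, X=0, W=0, Y=2, V=1, Z=2) weight 1/180
  (U=2, X=0, W=1, Y=2, V=0, Z=0) weight 1/90
  (U=2, X=0, W=1, Y=2, V=0, Z=1) weight 1/90
  (U=2, X=1, W=0, Y=1, V=0, Z=0) weight 1/90
  … 45 more
Group by Y:
  weight(Y=1) = 1/8
  weight(Y=2) = 7/24
Total weight = 1/8 + 7/24 = 5/12
P(Y=1 | obs) = 1/8 / 5/12 = 3/10
P(Y=2 | obs) = 7/24 / 5/12 = 7/10

P(Y = 2 | obs) = 7/10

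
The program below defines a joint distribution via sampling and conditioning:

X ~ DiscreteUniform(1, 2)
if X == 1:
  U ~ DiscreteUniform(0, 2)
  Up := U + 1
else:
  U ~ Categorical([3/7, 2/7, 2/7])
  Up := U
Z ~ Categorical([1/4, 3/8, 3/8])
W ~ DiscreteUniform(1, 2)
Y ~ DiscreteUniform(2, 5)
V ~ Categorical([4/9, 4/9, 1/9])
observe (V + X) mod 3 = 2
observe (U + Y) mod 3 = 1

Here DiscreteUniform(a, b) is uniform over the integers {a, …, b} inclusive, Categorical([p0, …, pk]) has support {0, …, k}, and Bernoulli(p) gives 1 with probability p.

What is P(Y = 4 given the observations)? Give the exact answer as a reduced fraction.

Enumerate traces; 48 have nonzero weight after conditioning:
  (X=1, U=0, Z=0, W=1, Y=4, V=1) weight 1/432
  (X=1, U=0, Z=0, W=2, Y=4, V=1) weight 1/432
  (X=1, U=0, Z=1, W=1, Y=4, V=1) weight 1/288
  (X=1, U=0, Z=1, W=2, Y=4, V=1) weight 1/288
  (X=1, U=0, Z=2, W=1, Y=4, V=1) weight 1/288
  (X=1, U=0, Z=2, W=2, Y=4, V=1) weight 1/288
  (X=1, U=1, Z=0, W=1, Y=3, V=1) weight 1/432
  (X=1, U=1, Z=0, W=2, Y=3, V=1) weight 1/432
  (X=1, U=2, Z=0, W=1, Y=2, V=1) weight 1/432
  (X=1, U=2, Z=0, W=1, Y=5, V=1) weight 1/432
  … 38 more
Group by Y:
  weight(Y=2) = 13/378
  weight(Y=3) = 13/378
  weight(Y=4) = 8/189
  weight(Y=5) = 13/378
Total weight = 13/378 + 13/378 + 8/189 + 13/378 = 55/378
P(Y=2 | obs) = 13/378 / 55/378 = 13/55
P(Y=3 | obs) = 13/378 / 55/378 = 13/55
P(Y=4 | obs) = 8/189 / 55/378 = 16/55
P(Y=5 | obs) = 13/378 / 55/378 = 13/55

P(Y = 4 | obs) = 16/55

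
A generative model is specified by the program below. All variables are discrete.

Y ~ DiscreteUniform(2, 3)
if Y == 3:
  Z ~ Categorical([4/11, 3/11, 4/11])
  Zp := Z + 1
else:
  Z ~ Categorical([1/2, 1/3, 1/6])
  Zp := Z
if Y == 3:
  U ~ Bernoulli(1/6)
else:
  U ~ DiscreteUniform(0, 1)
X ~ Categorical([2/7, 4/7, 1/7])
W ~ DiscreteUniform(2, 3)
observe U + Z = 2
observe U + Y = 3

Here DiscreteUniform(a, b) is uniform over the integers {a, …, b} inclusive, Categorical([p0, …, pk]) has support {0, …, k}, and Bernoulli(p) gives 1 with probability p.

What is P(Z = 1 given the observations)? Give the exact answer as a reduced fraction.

Enumerate traces; 12 have nonzero weight after conditioning:
  (Y=2, Z=1, U=1, X=0, W=2) weight 1/84
  (Y=2, Z=1, U=1, X=0, W=3) weight 1/84
  (Y=2, Z=1, U=1, X=1, W=2) weight 1/42
  (Y=2, Z=1, U=1, X=1, W=3) weight 1/42
  (Y=2, Z=1, U=1, X=2, W=2) weight 1/168
  (Y=2, Z=1, U=1, X=2, W=3) weight 1/168
  (Y=3, Z=2, U=0, X=0, W=2) weight 5/231
  (Y=3, Z=2, U=0, X=0, W=3) weight 5/231
  … 4 more
Group by Z:
  weight(Z=1) = 1/12
  weight(Z=2) = 5/33
Total weight = 1/12 + 5/33 = 31/132
P(Z=1 | obs) = 1/12 / 31/132 = 11/31
P(Z=2 | obs) = 5/33 / 31/132 = 20/31

P(Z = 1 | obs) = 11/31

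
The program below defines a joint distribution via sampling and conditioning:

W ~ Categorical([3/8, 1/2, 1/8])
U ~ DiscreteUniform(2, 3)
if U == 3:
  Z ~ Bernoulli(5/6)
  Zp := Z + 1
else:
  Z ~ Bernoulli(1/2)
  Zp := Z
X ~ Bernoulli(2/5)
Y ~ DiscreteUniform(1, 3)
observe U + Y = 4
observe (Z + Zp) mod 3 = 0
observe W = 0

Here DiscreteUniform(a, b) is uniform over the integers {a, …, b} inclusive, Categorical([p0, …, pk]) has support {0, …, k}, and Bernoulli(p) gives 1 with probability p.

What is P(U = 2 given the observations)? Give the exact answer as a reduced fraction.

Enumerate traces; 4 have nonzero weight after conditioning:
  (W=0, U=2, Z=0, X=0, Y=2) weight 3/160
  (W=0, U=2, Z=0, X=1, Y=2) weight 1/80
  (W=0, U=3, Z=1, X=0, Y=1) weight 1/32
  (W=0, U=3, Z=1, X=1, Y=1) weight 1/48
Group by U:
  weight(U=2) = 1/32
  weight(U=3) = 5/96
Total weight = 1/32 + 5/96 = 1/12
P(U=2 | obs) = 1/32 / 1/12 = 3/8
P(U=3 | obs) = 5/96 / 1/12 = 5/8

P(U = 2 | obs) = 3/8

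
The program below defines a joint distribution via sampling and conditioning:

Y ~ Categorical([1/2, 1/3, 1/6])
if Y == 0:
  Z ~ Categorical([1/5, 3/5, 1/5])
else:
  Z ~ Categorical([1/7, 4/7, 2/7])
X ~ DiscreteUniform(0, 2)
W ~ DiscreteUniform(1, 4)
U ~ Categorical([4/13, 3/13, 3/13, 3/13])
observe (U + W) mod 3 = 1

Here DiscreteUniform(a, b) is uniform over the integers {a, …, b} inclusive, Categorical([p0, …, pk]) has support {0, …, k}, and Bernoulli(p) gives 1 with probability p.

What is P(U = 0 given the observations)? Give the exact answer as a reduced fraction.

Enumerate traces; 162 have nonzero weight after conditioning:
  (Y=0, Z=0, X=0, W=1, U=0) weight 1/390
  (Y=0, Z=0, X=0, W=1, U=3) weight 1/520
  (Y=0, Z=0, X=0, W=2, U=2) weight 1/520
  (Y=0, Z=0, X=0, W=3, U=1) weight 1/520
  (Y=0, Z=0, X=0, W=4, U=0) weight 1/390
  (Y=0, Z=0, X=0, W=4, U=3) weight 1/520
  (Y=0, Z=0, X=1, W=1, U=0) weight 1/390
  (Y=0, Z=0, X=1, W=1, U=3) weight 1/520
  … 154 more
Group by U:
  weight(U=0) = 2/13
  weight(U=1) = 3/52
  weight(U=2) = 3/52
  weight(U=3) = 3/26
Total weight = 2/13 + 3/52 + 3/52 + 3/26 = 5/13
P(U=0 | obs) = 2/13 / 5/13 = 2/5
P(U=1 | obs) = 3/52 / 5/13 = 3/20
P(U=2 | obs) = 3/52 / 5/13 = 3/20
P(U=3 | obs) = 3/26 / 5/13 = 3/10

P(U = 0 | obs) = 2/5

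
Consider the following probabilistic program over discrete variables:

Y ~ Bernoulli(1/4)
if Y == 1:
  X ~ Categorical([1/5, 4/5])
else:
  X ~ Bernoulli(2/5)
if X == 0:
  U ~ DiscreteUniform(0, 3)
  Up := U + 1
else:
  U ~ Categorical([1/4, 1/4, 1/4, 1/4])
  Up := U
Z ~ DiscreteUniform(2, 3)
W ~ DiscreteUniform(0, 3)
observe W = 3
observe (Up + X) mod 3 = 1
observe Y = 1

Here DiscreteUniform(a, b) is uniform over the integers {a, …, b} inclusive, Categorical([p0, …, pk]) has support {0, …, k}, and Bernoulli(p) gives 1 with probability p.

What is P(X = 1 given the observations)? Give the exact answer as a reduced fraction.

Enumerate traces; 8 have nonzero weight after conditioning:
  (Y=1, X=0, U=0, Z=2, W=3) weight 1/640
  (Y=1, X=0, U=0, Z=3, W=3) weight 1/640
  (Y=1, X=0, U=3, Z=2, W=3) weight 1/640
  (Y=1, X=0, U=3, Z=3, W=3) weight 1/640
  (Y=1, X=1, U=0, Z=2, W=3) weight 1/160
  (Y=1, X=1, U=0, Z=3, W=3) weight 1/160
  (Y=1, X=1, U=3, Z=2, W=3) weight 1/160
  (Y=1, X=1, U=3, Z=3, W=3) weight 1/160
Group by X:
  weight(X=0) = 1/160
  weight(X=1) = 1/40
Total weight = 1/160 + 1/40 = 1/32
P(X=0 | obs) = 1/160 / 1/32 = 1/5
P(X=1 | obs) = 1/40 / 1/32 = 4/5

P(X = 1 | obs) = 4/5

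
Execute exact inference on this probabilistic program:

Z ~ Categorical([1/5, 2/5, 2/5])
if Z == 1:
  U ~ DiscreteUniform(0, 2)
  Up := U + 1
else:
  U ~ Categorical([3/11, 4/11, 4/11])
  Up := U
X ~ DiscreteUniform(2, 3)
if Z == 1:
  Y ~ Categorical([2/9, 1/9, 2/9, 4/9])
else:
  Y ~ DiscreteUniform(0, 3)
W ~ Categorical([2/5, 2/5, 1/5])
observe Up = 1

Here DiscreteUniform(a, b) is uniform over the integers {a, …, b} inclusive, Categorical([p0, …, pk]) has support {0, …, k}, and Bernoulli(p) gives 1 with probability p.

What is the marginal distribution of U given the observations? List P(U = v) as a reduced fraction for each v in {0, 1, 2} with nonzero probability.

Enumerate traces; 72 have nonzero weight after conditioning:
  (Z=0, U=1, X=2, Y=0, W=0) weight 1/275
  (Z=0, U=1, X=2, Y=0, W=1) weight 1/275
  (Z=0, U=1, X=2, Y=0, W=2) weight 1/550
  (Z=0, U=1, X=2, Y=1, W=0) weight 1/275
  (Z=0, U=1, X=2, Y=1, W=1) weight 1/275
  (Z=0, U=1, X=2, Y=1, W=2) weight 1/550
  (Z=0, U=1, X=2, Y=2, W=0) weight 1/275
  (Z=0, U=1, X=2, Y=2, W=1) weight 1/275
  (Z=1, U=0, X=2, Y=0, W=0) weight 4/675
  … 63 more
Group by U:
  weight(U=0) = 2/15
  weight(U=1) = 12/55
Total weight = 2/15 + 12/55 = 58/165
P(U=0 | obs) = 2/15 / 58/165 = 11/29
P(U=1 | obs) = 12/55 / 58/165 = 18/29

P(U=0) = 11/29, P(U=1) = 18/29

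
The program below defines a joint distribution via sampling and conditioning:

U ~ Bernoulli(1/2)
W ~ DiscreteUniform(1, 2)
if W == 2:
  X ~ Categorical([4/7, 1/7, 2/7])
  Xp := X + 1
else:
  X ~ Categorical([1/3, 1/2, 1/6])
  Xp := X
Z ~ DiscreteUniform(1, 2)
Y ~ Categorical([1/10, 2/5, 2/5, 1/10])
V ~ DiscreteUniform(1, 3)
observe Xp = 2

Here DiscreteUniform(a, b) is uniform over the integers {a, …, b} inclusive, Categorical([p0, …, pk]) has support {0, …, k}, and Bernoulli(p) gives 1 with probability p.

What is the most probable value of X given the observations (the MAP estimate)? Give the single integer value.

argmax_v P(X = v | obs) = 2

Enumerate traces; 96 have nonzero weight after conditioning:
  (U=0, W=1, X=2, Z=1, Y=0, V=1) weight 1/1440
  (U=0, W=1, X=2, Z=1, Y=0, V=2) weight 1/1440
  (U=0, W=1, X=2, Z=1, Y=0, V=3) weight 1/1440
  (U=0, W=1, X=2, Z=1, Y=1, V=1) weight 1/360
  (U=0, W=1, X=2, Z=1, Y=1, V=2) weight 1/360
  (U=0, W=1, X=2, Z=1, Y=1, V=3) weight 1/360
  (U=0, W=1, X=2, Z=1, Y=2, V=1) weight 1/360
  (U=0, W=1, X=2, Z=1, Y=2, V=2) weight 1/360
  (U=0, W=2, X=1, Z=1, Y=0, V=1) weight 1/1680
  … 87 more
Group by X:
  weight(X=1) = 1/14
  weight(X=2) = 1/12
Total weight = 1/14 + 1/12 = 13/84
P(X=1 | obs) = 1/14 / 13/84 = 6/13
P(X=2 | obs) = 1/12 / 13/84 = 7/13
argmax = 2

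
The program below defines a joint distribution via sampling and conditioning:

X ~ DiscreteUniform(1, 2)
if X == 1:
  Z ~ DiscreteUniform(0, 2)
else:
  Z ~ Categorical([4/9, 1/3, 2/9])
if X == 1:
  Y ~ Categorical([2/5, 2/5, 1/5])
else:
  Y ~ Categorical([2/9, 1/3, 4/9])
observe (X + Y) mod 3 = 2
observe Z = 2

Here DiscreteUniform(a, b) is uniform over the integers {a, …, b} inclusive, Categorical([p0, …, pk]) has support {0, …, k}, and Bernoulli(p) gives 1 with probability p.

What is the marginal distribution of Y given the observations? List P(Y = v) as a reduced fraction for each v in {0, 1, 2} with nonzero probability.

Enumerate traces; 2 have nonzero weight after conditioning:
  (X=1, Z=2, Y=1) weight 1/15
  (X=2, Z=2, Y=0) weight 2/81
Group by Y:
  weight(Y=0) = 2/81
  weight(Y=1) = 1/15
Total weight = 2/81 + 1/15 = 37/405
P(Y=0 | obs) = 2/81 / 37/405 = 10/37
P(Y=1 | obs) = 1/15 / 37/405 = 27/37

P(Y=0) = 10/37, P(Y=1) = 27/37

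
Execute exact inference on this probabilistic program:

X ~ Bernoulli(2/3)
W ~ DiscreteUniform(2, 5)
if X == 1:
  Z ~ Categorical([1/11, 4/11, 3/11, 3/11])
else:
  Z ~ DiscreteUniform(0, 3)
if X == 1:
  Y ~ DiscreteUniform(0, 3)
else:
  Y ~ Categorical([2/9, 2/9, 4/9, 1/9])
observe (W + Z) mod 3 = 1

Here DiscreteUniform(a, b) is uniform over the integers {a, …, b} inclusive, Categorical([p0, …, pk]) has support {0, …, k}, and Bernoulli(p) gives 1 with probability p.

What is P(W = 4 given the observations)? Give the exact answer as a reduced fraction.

Enumerate traces; 40 have nonzero weight after conditioning:
  (X=0, W=2, Z=2, Y=0) weight 1/216
  (X=0, W=2, Z=2, Y=1) weight 1/216
  (X=0, W=2, Z=2, Y=2) weight 1/108
  (X=0, W=2, Z=2, Y=3) weight 1/432
  (X=0, W=3, Z=1, Y=0) weight 1/216
  (X=0, W=3, Z=1, Y=1) weight 1/216
  (X=0, W=3, Z=1, Y=2) weight 1/108
  (X=0, W=3, Z=1, Y=3) weight 1/432
  (X=0, W=4, Z=0, Y=0) weight 1/216
  (X=0, W=5, Z=2, Y=0) weight 1/216
  … 30 more
Group by W:
  weight(W=2) = 35/528
  weight(W=3) = 43/528
  weight(W=4) = 9/88
  weight(W=5) = 35/528
Total weight = 35/528 + 43/528 + 9/88 + 35/528 = 167/528
P(W=2 | obs) = 35/528 / 167/528 = 35/167
P(W=3 | obs) = 43/528 / 167/528 = 43/167
P(W=4 | obs) = 9/88 / 167/528 = 54/167
P(W=5 | obs) = 35/528 / 167/528 = 35/167

P(W = 4 | obs) = 54/167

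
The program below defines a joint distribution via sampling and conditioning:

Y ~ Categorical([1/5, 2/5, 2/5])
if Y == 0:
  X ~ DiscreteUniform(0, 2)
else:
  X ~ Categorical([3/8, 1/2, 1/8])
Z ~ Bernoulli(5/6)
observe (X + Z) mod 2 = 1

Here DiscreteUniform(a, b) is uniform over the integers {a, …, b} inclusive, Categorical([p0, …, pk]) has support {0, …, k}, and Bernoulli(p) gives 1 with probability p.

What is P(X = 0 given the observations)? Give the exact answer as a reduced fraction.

P(X = 0 | obs) = 55/94

Enumerate traces; 9 have nonzero weight after conditioning:
  (Y=0, X=0, Z=1) weight 1/18
  (Y=0, X=1, Z=0) weight 1/90
  (Y=0, X=2, Z=1) weight 1/18
  (Y=1, X=0, Z=1) weight 1/8
  (Y=1, X=1, Z=0) weight 1/30
  (Y=1, X=2, Z=1) weight 1/24
  (Y=2, X=0, Z=1) weight 1/8
  (Y=2, X=1, Z=0) weight 1/30
  … 1 more
Group by X:
  weight(X=0) = 11/36
  weight(X=1) = 7/90
  weight(X=2) = 5/36
Total weight = 11/36 + 7/90 + 5/36 = 47/90
P(X=0 | obs) = 11/36 / 47/90 = 55/94
P(X=1 | obs) = 7/90 / 47/90 = 7/47
P(X=2 | obs) = 5/36 / 47/90 = 25/94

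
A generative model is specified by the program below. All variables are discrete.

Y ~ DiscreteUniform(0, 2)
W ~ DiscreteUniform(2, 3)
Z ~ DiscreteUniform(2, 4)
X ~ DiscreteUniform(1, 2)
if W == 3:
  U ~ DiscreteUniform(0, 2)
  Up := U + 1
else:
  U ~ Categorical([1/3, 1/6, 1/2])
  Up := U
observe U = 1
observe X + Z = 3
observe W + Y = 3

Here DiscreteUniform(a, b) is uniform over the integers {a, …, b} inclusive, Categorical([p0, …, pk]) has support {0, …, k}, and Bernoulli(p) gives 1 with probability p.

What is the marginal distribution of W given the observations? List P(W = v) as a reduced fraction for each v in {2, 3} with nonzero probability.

P(W=2) = 1/3, P(W=3) = 2/3

Enumerate traces; 2 have nonzero weight after conditioning:
  (Y=0, W=3, Z=2, X=1, U=1) weight 1/108
  (Y=1, W=2, Z=2, X=1, U=1) weight 1/216
Group by W:
  weight(W=2) = 1/216
  weight(W=3) = 1/108
Total weight = 1/216 + 1/108 = 1/72
P(W=2 | obs) = 1/216 / 1/72 = 1/3
P(W=3 | obs) = 1/108 / 1/72 = 2/3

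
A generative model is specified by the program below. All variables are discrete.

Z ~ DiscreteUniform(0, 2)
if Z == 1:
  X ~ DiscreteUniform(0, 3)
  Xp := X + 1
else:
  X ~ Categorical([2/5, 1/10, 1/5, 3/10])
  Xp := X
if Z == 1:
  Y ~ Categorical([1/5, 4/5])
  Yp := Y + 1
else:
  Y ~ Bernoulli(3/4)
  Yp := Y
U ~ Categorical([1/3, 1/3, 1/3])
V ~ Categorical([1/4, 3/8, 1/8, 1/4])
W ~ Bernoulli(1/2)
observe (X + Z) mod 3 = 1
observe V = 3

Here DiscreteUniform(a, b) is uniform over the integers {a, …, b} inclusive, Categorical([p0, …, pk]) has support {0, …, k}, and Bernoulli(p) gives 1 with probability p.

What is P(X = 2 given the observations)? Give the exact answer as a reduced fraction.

Enumerate traces; 48 have nonzero weight after conditioning:
  (Z=0, X=1, Y=0, U=0, V=3, W=0) weight 1/2880
  (Z=0, X=1, Y=0, U=0, V=3, W=1) weight 1/2880
  (Z=0, X=1, Y=0, U=1, V=3, W=0) weight 1/2880
  (Z=0, X=1, Y=0, U=1, V=3, W=1) weight 1/2880
  (Z=0, X=1, Y=0, U=2, V=3, W=0) weight 1/2880
  (Z=0, X=1, Y=0, U=2, V=3, W=1) weight 1/2880
  (Z=0, X=1, Y=1, U=0, V=3, W=0) weight 1/960
  (Z=0, X=1, Y=1, U=0, V=3, W=1) weight 1/960
  (Z=1, X=0, Y=0, U=0, V=3, W=0) weight 1/1440
  (Z=1, X=3, Y=0, U=0, V=3, W=0) weight 1/1440
  … 38 more
Group by X:
  weight(X=0) = 1/48
  weight(X=1) = 1/120
  weight(X=2) = 1/60
  weight(X=3) = 1/48
Total weight = 1/48 + 1/120 + 1/60 + 1/48 = 1/15
P(X=0 | obs) = 1/48 / 1/15 = 5/16
P(X=1 | obs) = 1/120 / 1/15 = 1/8
P(X=2 | obs) = 1/60 / 1/15 = 1/4
P(X=3 | obs) = 1/48 / 1/15 = 5/16

P(X = 2 | obs) = 1/4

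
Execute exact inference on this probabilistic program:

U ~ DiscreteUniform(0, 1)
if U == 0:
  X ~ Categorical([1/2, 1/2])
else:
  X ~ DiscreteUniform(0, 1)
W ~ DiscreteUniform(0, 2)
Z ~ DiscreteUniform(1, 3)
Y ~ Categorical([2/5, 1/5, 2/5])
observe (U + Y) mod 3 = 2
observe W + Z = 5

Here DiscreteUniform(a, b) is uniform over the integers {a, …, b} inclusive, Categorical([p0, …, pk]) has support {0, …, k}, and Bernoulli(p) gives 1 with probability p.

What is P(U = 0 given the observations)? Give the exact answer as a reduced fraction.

Enumerate traces; 4 have nonzero weight after conditioning:
  (U=0, X=0, W=2, Z=3, Y=2) weight 1/90
  (U=0, X=1, W=2, Z=3, Y=2) weight 1/90
  (U=1, X=0, W=2, Z=3, Y=1) weight 1/180
  (U=1, X=1, W=2, Z=3, Y=1) weight 1/180
Group by U:
  weight(U=0) = 1/45
  weight(U=1) = 1/90
Total weight = 1/45 + 1/90 = 1/30
P(U=0 | obs) = 1/45 / 1/30 = 2/3
P(U=1 | obs) = 1/90 / 1/30 = 1/3

P(U = 0 | obs) = 2/3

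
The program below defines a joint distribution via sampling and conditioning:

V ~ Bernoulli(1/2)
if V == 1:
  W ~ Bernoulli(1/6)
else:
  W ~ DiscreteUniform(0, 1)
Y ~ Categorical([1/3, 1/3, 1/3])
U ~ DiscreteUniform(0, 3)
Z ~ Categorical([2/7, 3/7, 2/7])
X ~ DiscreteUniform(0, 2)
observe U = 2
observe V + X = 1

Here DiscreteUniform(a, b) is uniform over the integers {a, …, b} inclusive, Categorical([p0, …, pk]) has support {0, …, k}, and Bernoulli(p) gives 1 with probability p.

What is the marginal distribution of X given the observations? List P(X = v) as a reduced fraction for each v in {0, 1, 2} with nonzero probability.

Enumerate traces; 36 have nonzero weight after conditioning:
  (V=0, W=0, Y=0, U=2, Z=0, X=1) weight 1/504
  (V=0, W=0, Y=0, U=2, Z=1, X=1) weight 1/336
  (V=0, W=0, Y=0, U=2, Z=2, X=1) weight 1/504
  (V=0, W=0, Y=1, U=2, Z=0, X=1) weight 1/504
  (V=0, W=0, Y=1, U=2, Z=1, X=1) weight 1/336
  (V=0, W=0, Y=1, U=2, Z=2, X=1) weight 1/504
  (V=0, W=0, Y=2, U=2, Z=0, X=1) weight 1/504
  (V=0, W=0, Y=2, U=2, Z=1, X=1) weight 1/336
  (V=1, W=0, Y=0, U=2, Z=0, X=0) weight 5/1512
  … 27 more
Group by X:
  weight(X=0) = 1/24
  weight(X=1) = 1/24
Total weight = 1/24 + 1/24 = 1/12
P(X=0 | obs) = 1/24 / 1/12 = 1/2
P(X=1 | obs) = 1/24 / 1/12 = 1/2

P(X=0) = 1/2, P(X=1) = 1/2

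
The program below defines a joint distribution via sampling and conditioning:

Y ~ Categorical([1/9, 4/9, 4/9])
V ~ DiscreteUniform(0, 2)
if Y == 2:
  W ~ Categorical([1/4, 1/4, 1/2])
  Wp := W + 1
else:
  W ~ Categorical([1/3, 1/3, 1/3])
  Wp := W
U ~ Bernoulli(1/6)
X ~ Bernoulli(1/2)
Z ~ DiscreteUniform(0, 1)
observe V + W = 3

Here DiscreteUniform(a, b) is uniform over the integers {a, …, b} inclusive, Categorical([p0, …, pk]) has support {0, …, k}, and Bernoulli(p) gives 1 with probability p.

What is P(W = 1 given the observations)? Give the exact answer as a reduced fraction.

Enumerate traces; 48 have nonzero weight after conditioning:
  (Y=0, V=1, W=2, U=0, X=0, Z=0) weight 5/1944
  (Y=0, V=1, W=2, U=0, X=0, Z=1) weight 5/1944
  (Y=0, V=1, W=2, U=0, X=1, Z=0) weight 5/1944
  (Y=0, V=1, W=2, U=0, X=1, Z=1) weight 5/1944
  (Y=0, V=1, W=2, U=1, X=0, Z=0) weight 1/1944
  (Y=0, V=1, W=2, U=1, X=0, Z=1) weight 1/1944
  (Y=0, V=1, W=2, U=1, X=1, Z=0) weight 1/1944
  (Y=0, V=1, W=2, U=1, X=1, Z=1) weight 1/1944
  (Y=0, V=2, W=1, U=0, X=0, Z=0) weight 5/1944
  … 39 more
Group by W:
  weight(W=1) = 8/81
  weight(W=2) = 11/81
Total weight = 8/81 + 11/81 = 19/81
P(W=1 | obs) = 8/81 / 19/81 = 8/19
P(W=2 | obs) = 11/81 / 19/81 = 11/19

P(W = 1 | obs) = 8/19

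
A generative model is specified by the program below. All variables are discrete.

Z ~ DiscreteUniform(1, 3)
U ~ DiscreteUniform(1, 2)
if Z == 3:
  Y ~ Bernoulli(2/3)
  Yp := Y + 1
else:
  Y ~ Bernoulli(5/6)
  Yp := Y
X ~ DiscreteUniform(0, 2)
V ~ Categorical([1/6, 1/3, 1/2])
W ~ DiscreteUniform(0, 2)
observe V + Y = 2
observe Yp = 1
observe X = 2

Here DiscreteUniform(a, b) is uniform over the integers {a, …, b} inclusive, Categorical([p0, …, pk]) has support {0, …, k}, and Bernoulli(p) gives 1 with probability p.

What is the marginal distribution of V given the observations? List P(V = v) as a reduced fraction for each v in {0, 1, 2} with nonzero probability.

Enumerate traces; 18 have nonzero weight after conditioning:
  (Z=1, U=1, Y=1, X=2, V=1, W=0) weight 5/972
  (Z=1, U=1, Y=1, X=2, V=1, W=1) weight 5/972
  (Z=1, U=1, Y=1, X=2, V=1, W=2) weight 5/972
  (Z=1, U=2, Y=1, X=2, V=1, W=0) weight 5/972
  (Z=1, U=2, Y=1, X=2, V=1, W=1) weight 5/972
  (Z=1, U=2, Y=1, X=2, V=1, W=2) weight 5/972
  (Z=2, U=1, Y=1, X=2, V=1, W=0) weight 5/972
  (Z=2, U=1, Y=1, X=2, V=1, W=1) weight 5/972
  (Z=3, U=1, Y=0, X=2, V=2, W=0) weight 1/324
  … 9 more
Group by V:
  weight(V=1) = 5/81
  weight(V=2) = 1/54
Total weight = 5/81 + 1/54 = 13/162
P(V=1 | obs) = 5/81 / 13/162 = 10/13
P(V=2 | obs) = 1/54 / 13/162 = 3/13

P(V=1) = 10/13, P(V=2) = 3/13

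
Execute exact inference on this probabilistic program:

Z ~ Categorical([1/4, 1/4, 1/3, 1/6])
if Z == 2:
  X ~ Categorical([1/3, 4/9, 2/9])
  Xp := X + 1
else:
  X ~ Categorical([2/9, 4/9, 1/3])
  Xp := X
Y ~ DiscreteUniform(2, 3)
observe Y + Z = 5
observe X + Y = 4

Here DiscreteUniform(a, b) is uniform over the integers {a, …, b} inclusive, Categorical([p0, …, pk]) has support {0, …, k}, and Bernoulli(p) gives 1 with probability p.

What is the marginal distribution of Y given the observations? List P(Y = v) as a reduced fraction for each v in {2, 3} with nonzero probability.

P(Y=2) = 3/11, P(Y=3) = 8/11

Enumerate traces; 2 have nonzero weight after conditioning:
  (Z=2, X=1, Y=3) weight 2/27
  (Z=3, X=2, Y=2) weight 1/36
Group by Y:
  weight(Y=2) = 1/36
  weight(Y=3) = 2/27
Total weight = 1/36 + 2/27 = 11/108
P(Y=2 | obs) = 1/36 / 11/108 = 3/11
P(Y=3 | obs) = 2/27 / 11/108 = 8/11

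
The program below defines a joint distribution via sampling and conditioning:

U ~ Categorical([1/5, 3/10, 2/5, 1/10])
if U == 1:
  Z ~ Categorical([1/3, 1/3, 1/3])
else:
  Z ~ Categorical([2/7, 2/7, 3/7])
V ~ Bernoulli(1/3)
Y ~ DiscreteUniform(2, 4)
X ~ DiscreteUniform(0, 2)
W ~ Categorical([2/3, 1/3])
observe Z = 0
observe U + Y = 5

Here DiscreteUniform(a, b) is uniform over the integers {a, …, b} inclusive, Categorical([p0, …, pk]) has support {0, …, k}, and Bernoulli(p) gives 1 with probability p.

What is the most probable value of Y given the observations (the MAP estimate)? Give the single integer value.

Enumerate traces; 36 have nonzero weight after conditioning:
  (U=1, Z=0, V=0, Y=4, X=0, W=0) weight 2/405
  (U=1, Z=0, V=0, Y=4, X=0, W=1) weight 1/405
  (U=1, Z=0, V=0, Y=4, X=1, W=0) weight 2/405
  (U=1, Z=0, V=0, Y=4, X=1, W=1) weight 1/405
  (U=1, Z=0, V=0, Y=4, X=2, W=0) weight 2/405
  (U=1, Z=0, V=0, Y=4, X=2, W=1) weight 1/405
  (U=1, Z=0, V=1, Y=4, X=0, W=0) weight 1/405
  (U=1, Z=0, V=1, Y=4, X=0, W=1) weight 1/810
  (U=2, Z=0, V=0, Y=3, X=0, W=0) weight 16/2835
  (U=3, Z=0, V=0, Y=2, X=0, W=0) weight 4/2835
  … 26 more
Group by Y:
  weight(Y=2) = 1/105
  weight(Y=3) = 4/105
  weight(Y=4) = 1/30
Total weight = 1/105 + 4/105 + 1/30 = 17/210
P(Y=2 | obs) = 1/105 / 17/210 = 2/17
P(Y=3 | obs) = 4/105 / 17/210 = 8/17
P(Y=4 | obs) = 1/30 / 17/210 = 7/17
argmax = 3

argmax_v P(Y = v | obs) = 3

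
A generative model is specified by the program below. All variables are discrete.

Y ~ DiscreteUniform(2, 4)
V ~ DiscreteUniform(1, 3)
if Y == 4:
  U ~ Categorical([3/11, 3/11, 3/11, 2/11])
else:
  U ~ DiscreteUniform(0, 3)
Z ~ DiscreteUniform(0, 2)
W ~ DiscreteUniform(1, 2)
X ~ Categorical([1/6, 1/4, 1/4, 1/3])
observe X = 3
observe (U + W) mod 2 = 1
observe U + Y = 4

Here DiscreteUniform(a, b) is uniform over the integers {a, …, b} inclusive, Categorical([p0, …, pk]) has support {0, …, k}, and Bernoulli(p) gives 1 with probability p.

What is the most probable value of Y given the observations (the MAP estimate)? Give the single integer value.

Enumerate traces; 27 have nonzero weight after conditioning:
  (Y=2, V=1, U=2, Z=0, W=1, X=3) weight 1/648
  (Y=2, V=1, U=2, Z=1, W=1, X=3) weight 1/648
  (Y=2, V=1, U=2, Z=2, W=1, X=3) weight 1/648
  (Y=2, V=2, U=2, Z=0, W=1, X=3) weight 1/648
  (Y=2, V=2, U=2, Z=1, W=1, X=3) weight 1/648
  (Y=2, V=2, U=2, Z=2, W=1, X=3) weight 1/648
  (Y=2, V=3, U=2, Z=0, W=1, X=3) weight 1/648
  (Y=2, V=3, U=2, Z=1, W=1, X=3) weight 1/648
  (Y=3, V=1, U=1, Z=0, W=2, X=3) weight 1/648
  (Y=4, V=1, U=0, Z=0, W=1, X=3) weight 1/594
  … 17 more
Group by Y:
  weight(Y=2) = 1/72
  weight(Y=3) = 1/72
  weight(Y=4) = 1/66
Total weight = 1/72 + 1/72 + 1/66 = 17/396
P(Y=2 | obs) = 1/72 / 17/396 = 11/34
P(Y=3 | obs) = 1/72 / 17/396 = 11/34
P(Y=4 | obs) = 1/66 / 17/396 = 6/17
argmax = 4

argmax_v P(Y = v | obs) = 4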